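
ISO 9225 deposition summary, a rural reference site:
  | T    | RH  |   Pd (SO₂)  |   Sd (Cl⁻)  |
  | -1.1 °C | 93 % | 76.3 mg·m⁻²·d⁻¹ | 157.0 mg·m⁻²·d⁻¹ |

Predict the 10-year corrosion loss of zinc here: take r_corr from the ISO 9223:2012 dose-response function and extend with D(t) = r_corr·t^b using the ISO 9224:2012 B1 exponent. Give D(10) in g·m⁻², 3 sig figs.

D(10) = 218 g·m⁻²

zinc: temperature factor f = +0.038·(-11.1) = -0.4218
  Pd branch = 0.0129·Pd^0.44·e^(0.046·RH+f) = 4.108 μm/a
  Cl⁻ term: 0.0175·157.0^0.57·exp(0.008·93+0.085·-1.1) = 0.5987
  r_corr = 4.108 + 0.5987 = 4.707 μm/a
ISO 9224: D(t) = r_corr · t^b with b = 0.813 (zinc, B1)
  D(10) = 4.707 × 10^0.813 = 4.707 × 6.501 = 30.6 μm
  Mass loss = 30.6 μm × 7.14 g/cm³ = 218.5 g·m⁻²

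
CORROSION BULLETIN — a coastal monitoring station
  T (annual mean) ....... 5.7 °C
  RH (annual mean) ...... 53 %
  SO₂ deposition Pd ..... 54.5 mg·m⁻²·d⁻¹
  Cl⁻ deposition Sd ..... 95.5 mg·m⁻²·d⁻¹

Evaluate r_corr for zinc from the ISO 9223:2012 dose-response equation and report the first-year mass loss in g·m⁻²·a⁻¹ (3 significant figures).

zinc: f(T) = +0.038·(T−10) [T≤10 °C] = -0.1634
  Pd branch = 0.0129·Pd^0.44·e^(0.046·RH+f) = 0.7285 μm/a
  Cl⁻ term: 0.0175·95.5^0.57·exp(0.008·53+0.085·5.7) = 0.5837
  sum: 0.7285 + 0.5837 → r_corr = 1.312 μm/a
Convert to mass loss: 1.312 μm/a × 7.14 g/cm³ = 9.369 g·m⁻²·a⁻¹

r_corr = 9.37 g·m⁻²·a⁻¹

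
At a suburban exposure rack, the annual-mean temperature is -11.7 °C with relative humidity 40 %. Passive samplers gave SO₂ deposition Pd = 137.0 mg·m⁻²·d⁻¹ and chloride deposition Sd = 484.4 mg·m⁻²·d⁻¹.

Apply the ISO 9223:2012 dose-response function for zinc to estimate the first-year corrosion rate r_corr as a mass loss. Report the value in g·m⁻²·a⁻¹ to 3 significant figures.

zinc: T≤10 °C ⇒ hinge +0.038·(-11.7−10) = -0.8246
  Pd branch = 0.0129·Pd^0.44·e^(0.046·RH+f) = 0.3103 μm/a
  Cl⁻ term: 0.0175·484.4^0.57·exp(0.008·40+0.085·-11.7) = 0.3025
  sum: 0.3103 + 0.3025 → r_corr = 0.6127 μm/a
Convert to mass loss: 0.6127 μm/a × 7.14 g/cm³ = 4.375 g·m⁻²·a⁻¹

r_corr = 4.37 g·m⁻²·a⁻¹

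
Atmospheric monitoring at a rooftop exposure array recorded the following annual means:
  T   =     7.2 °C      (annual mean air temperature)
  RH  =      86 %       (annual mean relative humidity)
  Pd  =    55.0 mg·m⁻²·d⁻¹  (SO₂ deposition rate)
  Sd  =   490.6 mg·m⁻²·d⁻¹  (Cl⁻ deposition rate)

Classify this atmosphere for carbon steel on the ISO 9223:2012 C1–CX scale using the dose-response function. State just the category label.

carbon steel: temperature factor f = +0.150·(-2.8) = -0.4200
  SO₂ term: 1.77·55.0^0.52·exp(0.02·86-0.4200) = 52.18
  Sd branch = 0.102·Sd^0.62·e^(0.033·RH+0.04·T) = 108.3 μm/a
  sum: 52.18 + 108.3 → r_corr = 160.4 μm/a
160 μm/a falls in (80, 200] for carbon steel → category C5

C5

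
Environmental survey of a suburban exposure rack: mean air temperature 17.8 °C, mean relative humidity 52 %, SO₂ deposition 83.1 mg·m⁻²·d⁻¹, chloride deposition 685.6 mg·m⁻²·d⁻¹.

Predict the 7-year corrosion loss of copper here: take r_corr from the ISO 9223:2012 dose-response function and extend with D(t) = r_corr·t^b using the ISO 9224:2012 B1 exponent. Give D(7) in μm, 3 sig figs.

copper: f(T) = -0.080·(T−10) [T>10 °C] = -0.6240
  SO₂ term: 0.0053·83.1^0.26·exp(0.059·52-0.6240) = 0.1927
  Cl⁻ term: 0.01025·685.6^0.27·exp(0.036·52+0.049·17.8) = 0.9295
  r_corr = 0.1927 + 0.9295 = 1.122 μm/a
ISO 9224: D(t) = r_corr · t^b with b = 0.667 (copper, B1)
  D(7) = 1.122 × 7^0.667 = 1.122 × 3.662 = 4.109 μm

D(7) = 4.11 μm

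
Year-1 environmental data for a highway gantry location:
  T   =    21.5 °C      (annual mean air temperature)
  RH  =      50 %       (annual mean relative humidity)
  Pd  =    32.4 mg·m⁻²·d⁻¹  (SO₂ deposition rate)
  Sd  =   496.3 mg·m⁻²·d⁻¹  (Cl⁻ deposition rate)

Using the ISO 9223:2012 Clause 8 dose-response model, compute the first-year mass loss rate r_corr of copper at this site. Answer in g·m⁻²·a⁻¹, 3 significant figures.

copper: T>10 °C ⇒ hinge -0.080·(21.5−10) = -0.9200
  Pd branch = 0.0053·Pd^0.26·e^(0.059·RH+f) = 0.09969 μm/a
  Sd branch = 0.01025·Sd^0.27·e^(0.036·RH+0.049·T) = 0.9502 μm/a
  sum: 0.09969 + 0.9502 → r_corr = 1.05 μm/a
Convert to mass loss: 1.05 μm/a × 8.96 g/cm³ = 9.407 g·m⁻²·a⁻¹

r_corr = 9.41 g·m⁻²·a⁻¹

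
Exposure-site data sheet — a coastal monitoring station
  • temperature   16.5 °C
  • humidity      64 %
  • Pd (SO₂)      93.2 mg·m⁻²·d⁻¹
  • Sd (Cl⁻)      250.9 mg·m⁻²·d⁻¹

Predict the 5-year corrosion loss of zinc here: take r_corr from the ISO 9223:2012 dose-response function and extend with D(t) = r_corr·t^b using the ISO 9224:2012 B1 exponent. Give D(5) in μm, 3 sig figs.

zinc: f(T) = -0.071·(T−10) [T>10 °C] = -0.4615
  sulphur-dioxide contribution → 1.136 μm/a
  chloride contribution → 2.768 μm/a
  ⇒ r_corr(zinc) = 3.904 μm/a
Power-law: D(5) = r_corr · 5^0.813
  D(5) = 3.904 × 5^0.813 = 3.904 × 3.701 = 14.45 μm

D(5) = 14.4 μm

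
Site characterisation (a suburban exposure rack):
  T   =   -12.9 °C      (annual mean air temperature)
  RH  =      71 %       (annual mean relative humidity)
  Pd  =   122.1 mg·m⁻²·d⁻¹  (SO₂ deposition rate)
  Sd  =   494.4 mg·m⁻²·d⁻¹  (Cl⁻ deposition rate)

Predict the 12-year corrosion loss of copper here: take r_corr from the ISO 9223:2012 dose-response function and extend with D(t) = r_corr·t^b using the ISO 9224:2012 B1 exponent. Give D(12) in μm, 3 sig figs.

copper: temperature factor f = +0.126·(-22.9) = -2.8854
  Pd branch = 0.0053·Pd^0.26·e^(0.059·RH+f) = 0.06807 μm/a
  Sd branch = 0.01025·Sd^0.27·e^(0.036·RH+0.049·T) = 0.3747 μm/a
  r_corr = 0.06807 + 0.3747 = 0.4428 μm/a
Power-law: D(12) = r_corr · 12^0.667
  D(12) = 0.4428 × 12^0.667 = 0.4428 × 5.246 = 2.323 μm

D(12) = 2.32 μm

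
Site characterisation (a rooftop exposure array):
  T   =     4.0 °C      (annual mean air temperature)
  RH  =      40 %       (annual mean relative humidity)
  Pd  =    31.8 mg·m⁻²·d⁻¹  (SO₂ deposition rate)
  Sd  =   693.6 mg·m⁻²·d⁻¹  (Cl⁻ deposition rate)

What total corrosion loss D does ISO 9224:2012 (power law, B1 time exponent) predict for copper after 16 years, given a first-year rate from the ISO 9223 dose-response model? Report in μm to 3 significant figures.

D(16) = 2.37 μm

copper: T≤10 °C ⇒ hinge +0.126·(4.0−10) = -0.7560
  sulphur-dioxide contribution → 0.06479 μm/a
  chloride contribution → 0.3078 μm/a
  total first-year rate 0.3726 μm/a
ISO 9224: D(t) = r_corr · t^b with b = 0.667 (copper, B1)
  D(16) = 0.3726 × 16^0.667 = 0.3726 × 6.355 = 2.368 μm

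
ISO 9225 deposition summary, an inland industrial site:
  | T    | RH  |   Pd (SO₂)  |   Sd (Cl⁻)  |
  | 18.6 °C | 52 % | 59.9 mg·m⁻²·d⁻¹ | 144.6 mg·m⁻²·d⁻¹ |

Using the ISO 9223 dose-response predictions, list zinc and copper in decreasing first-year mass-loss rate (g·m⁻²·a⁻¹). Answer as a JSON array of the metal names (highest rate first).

["zinc", "copper"]

zinc: temperature factor f = -0.071·(8.6) = -0.6106
  sulphur-dioxide contribution → 0.4638 μm/a
  chloride contribution → 2.196 μm/a
  ⇒ r_corr(zinc) = 2.66 μm/a
  mass loss = 2.66 μm/a × 7.14 g/cm³ = 18.99 g·m⁻²·a⁻¹
copper: temperature factor f = -0.080·(8.6) = -0.6880
  sulphur-dioxide contribution → 0.166 μm/a
  chloride contribution → 0.635 μm/a
  total first-year rate 0.801 μm/a
  mass loss = 0.801 μm/a × 8.96 g/cm³ = 7.177 g·m⁻²·a⁻¹
Ordering by g·m⁻²·a⁻¹: zinc (19) > copper (7.18)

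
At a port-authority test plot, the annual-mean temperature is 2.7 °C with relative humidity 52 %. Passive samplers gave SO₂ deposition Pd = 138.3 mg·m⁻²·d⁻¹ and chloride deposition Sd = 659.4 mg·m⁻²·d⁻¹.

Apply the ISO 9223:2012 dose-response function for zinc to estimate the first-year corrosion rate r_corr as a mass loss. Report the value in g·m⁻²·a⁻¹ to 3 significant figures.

zinc: T≤10 °C ⇒ hinge +0.038·(2.7−10) = -0.2774
  SO₂ term: 0.0129·138.3^0.44·exp(0.046·52-0.2774) = 0.9352
  Cl⁻ term: 0.0175·659.4^0.57·exp(0.008·52+0.085·2.7) = 1.35
  sum: 0.9352 + 1.35 → r_corr = 2.285 μm/a
Convert to mass loss: 2.285 μm/a × 7.14 g/cm³ = 16.32 g·m⁻²·a⁻¹

r_corr = 16.3 g·m⁻²·a⁻¹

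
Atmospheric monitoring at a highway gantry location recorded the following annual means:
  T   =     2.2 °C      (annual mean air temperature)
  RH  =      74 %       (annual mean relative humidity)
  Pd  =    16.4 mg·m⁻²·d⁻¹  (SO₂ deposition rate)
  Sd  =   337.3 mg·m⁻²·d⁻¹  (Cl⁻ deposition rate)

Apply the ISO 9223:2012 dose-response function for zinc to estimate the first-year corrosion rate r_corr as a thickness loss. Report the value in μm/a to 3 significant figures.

r_corr = 2.04 μm/a

zinc: T≤10 °C ⇒ hinge +0.038·(2.2−10) = -0.2964
  sulphur-dioxide contribution → 0.9879 μm/a
  chloride contribution → 1.053 μm/a
  ⇒ r_corr(zinc) = 2.041 μm/a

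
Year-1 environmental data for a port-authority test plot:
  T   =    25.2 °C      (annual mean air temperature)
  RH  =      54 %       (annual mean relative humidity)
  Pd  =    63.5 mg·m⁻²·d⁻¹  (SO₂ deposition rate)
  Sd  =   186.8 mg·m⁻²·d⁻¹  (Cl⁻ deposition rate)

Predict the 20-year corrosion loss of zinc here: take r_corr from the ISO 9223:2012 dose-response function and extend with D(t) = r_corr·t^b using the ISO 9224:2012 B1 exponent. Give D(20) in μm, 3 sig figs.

D(20) = 55.4 μm

zinc: temperature factor f = -0.071·(15.2) = -1.0792
  Pd branch = 0.0129·Pd^0.44·e^(0.046·RH+f) = 0.3265 μm/a
  Cl⁻ term: 0.0175·186.8^0.57·exp(0.008·54+0.085·25.2) = 4.525
  sum: 0.3265 + 4.525 → r_corr = 4.851 μm/a
Long-term exponent b (ISO 9224 Table 2, B1) = 0.813
  D(20) = 4.851 × 20^0.813 = 4.851 × 11.42 = 55.41 μm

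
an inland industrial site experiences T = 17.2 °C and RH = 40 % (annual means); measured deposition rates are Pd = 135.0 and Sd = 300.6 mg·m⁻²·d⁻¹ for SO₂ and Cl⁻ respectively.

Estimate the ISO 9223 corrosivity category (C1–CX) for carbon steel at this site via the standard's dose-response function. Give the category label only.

C4

carbon steel: f(T) = -0.054·(T−10) [T>10 °C] = -0.3888
  Pd branch = 1.77·Pd^0.52·e^(0.02·RH+f) = 34.22 μm/a
  Sd branch = 0.102·Sd^0.62·e^(0.033·RH+0.04·T) = 26.12 μm/a
  sum: 34.22 + 26.12 → r_corr = 60.35 μm/a
ISO 9223 Table 2 (carbon steel): 50 < 60.3 ≤ 80 μm/a ⇒ C4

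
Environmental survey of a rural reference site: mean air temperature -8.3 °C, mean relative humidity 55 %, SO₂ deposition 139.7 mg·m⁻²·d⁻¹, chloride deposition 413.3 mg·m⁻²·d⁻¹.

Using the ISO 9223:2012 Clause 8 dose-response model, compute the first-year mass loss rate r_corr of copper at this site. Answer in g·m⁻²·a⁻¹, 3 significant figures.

r_corr = 2.69 g·m⁻²·a⁻¹

copper: temperature factor f = +0.126·(-18.3) = -2.3058
  SO₂ term: 0.0053·139.7^0.26·exp(0.059·55-2.3058) = 0.04897
  Sd branch = 0.01025·Sd^0.27·e^(0.036·RH+0.049·T) = 0.2514 μm/a
  r_corr = 0.04897 + 0.2514 = 0.3004 μm/a
Convert to mass loss: 0.3004 μm/a × 8.96 g/cm³ = 2.691 g·m⁻²·a⁻¹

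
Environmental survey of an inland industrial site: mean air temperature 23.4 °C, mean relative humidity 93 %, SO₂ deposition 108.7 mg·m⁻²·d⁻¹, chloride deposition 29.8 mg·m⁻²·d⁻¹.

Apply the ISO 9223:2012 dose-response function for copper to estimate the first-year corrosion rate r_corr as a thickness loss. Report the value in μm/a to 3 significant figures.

r_corr = 3.78 μm/a

copper: T>10 °C ⇒ hinge -0.080·(23.4−10) = -1.0720
  sulphur-dioxide contribution → 1.483 μm/a
  chloride contribution → 2.295 μm/a
  ⇒ r_corr(copper) = 3.778 μm/a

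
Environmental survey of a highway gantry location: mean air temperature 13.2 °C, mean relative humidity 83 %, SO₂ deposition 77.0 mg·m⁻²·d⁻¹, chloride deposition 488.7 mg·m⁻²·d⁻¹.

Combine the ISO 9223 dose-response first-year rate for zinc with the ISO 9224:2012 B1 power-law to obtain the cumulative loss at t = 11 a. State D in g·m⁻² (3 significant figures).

D(11) = 337 g·m⁻²

zinc: T>10 °C ⇒ hinge -0.071·(13.2−10) = -0.2272
  SO₂ term: 0.0129·77.0^0.44·exp(0.046·83-0.2272) = 3.163
  Cl⁻ term: 0.0175·488.7^0.57·exp(0.008·83+0.085·13.2) = 3.56
  sum: 3.163 + 3.56 → r_corr = 6.723 μm/a
Power-law: D(11) = r_corr · 11^0.813
  D(11) = 6.723 × 11^0.813 = 6.723 × 7.025 = 47.23 μm
  Mass loss = 47.23 μm × 7.14 g/cm³ = 337.2 g·m⁻²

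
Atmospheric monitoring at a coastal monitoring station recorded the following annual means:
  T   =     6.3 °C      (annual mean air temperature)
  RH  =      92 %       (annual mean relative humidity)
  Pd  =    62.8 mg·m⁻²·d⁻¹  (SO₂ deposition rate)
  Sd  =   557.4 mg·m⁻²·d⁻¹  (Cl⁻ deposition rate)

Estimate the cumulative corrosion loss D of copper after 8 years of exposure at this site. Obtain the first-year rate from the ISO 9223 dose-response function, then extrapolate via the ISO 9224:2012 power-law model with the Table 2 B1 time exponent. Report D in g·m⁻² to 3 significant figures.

copper: temperature factor f = +0.126·(-3.7) = -0.4662
  Pd branch = 0.0053·Pd^0.26·e^(0.059·RH+f) = 2.221 μm/a
  Sd branch = 0.01025·Sd^0.27·e^(0.036·RH+0.049·T) = 2.112 μm/a
  r_corr = 2.221 + 2.112 = 4.333 μm/a
ISO 9224: D(t) = r_corr · t^b with b = 0.667 (copper, B1)
  D(8) = 4.333 × 8^0.667 = 4.333 × 4.003 = 17.34 μm
  Mass loss = 17.34 μm × 8.96 g/cm³ = 155.4 g·m⁻²

D(8) = 155 g·m⁻²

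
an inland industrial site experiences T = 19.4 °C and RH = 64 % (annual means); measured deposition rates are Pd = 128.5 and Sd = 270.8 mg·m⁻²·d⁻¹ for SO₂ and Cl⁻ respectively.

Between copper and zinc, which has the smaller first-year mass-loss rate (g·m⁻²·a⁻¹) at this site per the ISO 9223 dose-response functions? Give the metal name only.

copper: temperature factor f = -0.080·(9.4) = -0.7520
  sulphur-dioxide contribution → 0.3854 μm/a
  chloride contribution → 1.205 μm/a
  ⇒ r_corr(copper) = 1.59 μm/a
  mass loss = 1.59 μm/a × 8.96 g/cm³ = 14.25 g·m⁻²·a⁻¹
zinc: f(T) = -0.071·(T−10) [T>10 °C] = -0.6674
  sulphur-dioxide contribution → 1.065 μm/a
  chloride contribution → 3.7 μm/a
  ⇒ r_corr(zinc) = 4.764 μm/a
  mass loss = 4.764 μm/a × 7.14 g/cm³ = 34.02 g·m⁻²·a⁻¹
Ordering by g·m⁻²·a⁻¹: zinc (34) > copper (14.3)

copper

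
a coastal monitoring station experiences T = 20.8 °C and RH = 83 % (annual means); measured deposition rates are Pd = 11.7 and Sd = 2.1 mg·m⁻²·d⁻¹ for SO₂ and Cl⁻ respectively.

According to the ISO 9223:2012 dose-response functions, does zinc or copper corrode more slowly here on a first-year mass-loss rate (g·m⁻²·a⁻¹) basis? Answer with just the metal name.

zinc: temperature factor f = -0.071·(10.8) = -0.7668
  SO₂ term: 0.0129·11.7^0.44·exp(0.046·83-0.7668) = 0.8048
  Sd branch = 0.0175·Sd^0.57·e^(0.008·RH+0.085·T) = 0.304 μm/a
  sum: 0.8048 + 0.304 → r_corr = 1.109 μm/a
  mass loss = 1.109 μm/a × 7.14 g/cm³ = 7.917 g·m⁻²·a⁻¹
copper: T>10 °C ⇒ hinge -0.080·(20.8−10) = -0.8640
  Pd branch = 0.0053·Pd^0.26·e^(0.059·RH+f) = 0.5669 μm/a
  Sd branch = 0.01025·Sd^0.27·e^(0.036·RH+0.049·T) = 0.6887 μm/a
  r_corr = 0.5669 + 0.6887 = 1.256 μm/a
  mass loss = 1.256 μm/a × 8.96 g/cm³ = 11.25 g·m⁻²·a⁻¹
Ordering by g·m⁻²·a⁻¹: copper (11.3) > zinc (7.92)

zinc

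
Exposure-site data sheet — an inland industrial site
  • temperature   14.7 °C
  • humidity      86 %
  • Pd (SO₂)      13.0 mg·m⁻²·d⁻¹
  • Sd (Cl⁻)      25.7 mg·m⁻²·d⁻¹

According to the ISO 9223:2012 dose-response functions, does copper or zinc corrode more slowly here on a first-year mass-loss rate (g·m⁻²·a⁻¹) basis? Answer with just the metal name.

zinc

copper: f(T) = -0.080·(T−10) [T>10 °C] = -0.3760
  sulphur-dioxide contribution → 1.133 μm/a
  chloride contribution → 1.119 μm/a
  ⇒ r_corr(copper) = 2.252 μm/a
  mass loss = 2.252 μm/a × 8.96 g/cm³ = 20.18 g·m⁻²·a⁻¹
zinc: T>10 °C ⇒ hinge -0.071·(14.7−10) = -0.3337
  sulphur-dioxide contribution → 1.492 μm/a
  chloride contribution → 0.7729 μm/a
  total first-year rate 2.265 μm/a
  mass loss = 2.265 μm/a × 7.14 g/cm³ = 16.17 g·m⁻²·a⁻¹
Ordering by g·m⁻²·a⁻¹: copper (20.2) > zinc (16.2)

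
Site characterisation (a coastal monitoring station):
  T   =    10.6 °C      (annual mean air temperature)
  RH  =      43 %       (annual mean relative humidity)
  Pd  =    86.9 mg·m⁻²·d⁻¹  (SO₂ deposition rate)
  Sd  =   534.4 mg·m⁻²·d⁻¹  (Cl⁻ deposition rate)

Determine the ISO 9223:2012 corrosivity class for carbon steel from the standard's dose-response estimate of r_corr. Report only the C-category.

carbon steel: T>10 °C ⇒ hinge -0.054·(10.6−10) = -0.0324
  sulphur-dioxide contribution → 41.27 μm/a
  chloride contribution → 31.64 μm/a
  total first-year rate 72.92 μm/a
72.9 μm/a falls in (50, 80] for carbon steel → category C4

C4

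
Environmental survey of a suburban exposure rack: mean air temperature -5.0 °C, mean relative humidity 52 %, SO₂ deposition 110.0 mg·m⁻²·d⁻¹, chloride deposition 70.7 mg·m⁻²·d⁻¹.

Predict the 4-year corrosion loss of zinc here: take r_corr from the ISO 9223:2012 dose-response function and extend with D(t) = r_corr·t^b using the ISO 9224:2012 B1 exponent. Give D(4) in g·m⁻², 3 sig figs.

D(4) = 18.2 g·m⁻²

zinc: f(T) = +0.038·(T−10) [T≤10 °C] = -0.5700
  SO₂ term: 0.0129·110.0^0.44·exp(0.046·52-0.5700) = 0.6311
  Cl⁻ term: 0.0175·70.7^0.57·exp(0.008·52+0.085·-5.0) = 0.1965
  sum: 0.6311 + 0.1965 → r_corr = 0.8276 μm/a
Power-law: D(4) = r_corr · 4^0.813
  D(4) = 0.8276 × 4^0.813 = 0.8276 × 3.087 = 2.554 μm
  Mass loss = 2.554 μm × 7.14 g/cm³ = 18.24 g·m⁻²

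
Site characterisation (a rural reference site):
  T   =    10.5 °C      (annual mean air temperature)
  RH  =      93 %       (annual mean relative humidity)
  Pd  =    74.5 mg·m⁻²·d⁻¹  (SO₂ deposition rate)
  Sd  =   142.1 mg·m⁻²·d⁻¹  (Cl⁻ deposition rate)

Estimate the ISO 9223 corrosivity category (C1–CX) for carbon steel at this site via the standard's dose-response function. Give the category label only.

C5

carbon steel: f(T) = -0.054·(T−10) [T>10 °C] = -0.0270
  Pd branch = 1.77·Pd^0.52·e^(0.02·RH+f) = 104.1 μm/a
  Sd branch = 0.102·Sd^0.62·e^(0.033·RH+0.04·T) = 72.19 μm/a
  sum: 104.1 + 72.19 → r_corr = 176.3 μm/a
176 μm/a falls in (80, 200] for carbon steel → category C5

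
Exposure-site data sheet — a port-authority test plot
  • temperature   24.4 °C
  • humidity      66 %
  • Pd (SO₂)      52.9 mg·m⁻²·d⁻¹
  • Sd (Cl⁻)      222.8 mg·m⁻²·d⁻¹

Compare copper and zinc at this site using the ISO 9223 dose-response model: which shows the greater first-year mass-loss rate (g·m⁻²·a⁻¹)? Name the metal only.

copper: f(T) = -0.080·(T−10) [T>10 °C] = -1.1520
  Pd branch = 0.0053·Pd^0.26·e^(0.059·RH+f) = 0.2308 μm/a
  Cl⁻ term: 0.01025·222.8^0.27·exp(0.036·66+0.049·24.4) = 1.57
  r_corr = 0.2308 + 1.57 = 1.8 μm/a
  mass loss = 1.8 μm/a × 8.96 g/cm³ = 16.13 g·m⁻²·a⁻¹
zinc: T>10 °C ⇒ hinge -0.071·(24.4−10) = -1.0224
  Pd branch = 0.0129·Pd^0.44·e^(0.046·RH+f) = 0.5539 μm/a
  Cl⁻ term: 0.0175·222.8^0.57·exp(0.008·66+0.085·24.4) = 5.145
  r_corr = 0.5539 + 5.145 = 5.699 μm/a
  mass loss = 5.699 μm/a × 7.14 g/cm³ = 40.69 g·m⁻²·a⁻¹
Ordering by g·m⁻²·a⁻¹: zinc (40.7) > copper (16.1)

zinc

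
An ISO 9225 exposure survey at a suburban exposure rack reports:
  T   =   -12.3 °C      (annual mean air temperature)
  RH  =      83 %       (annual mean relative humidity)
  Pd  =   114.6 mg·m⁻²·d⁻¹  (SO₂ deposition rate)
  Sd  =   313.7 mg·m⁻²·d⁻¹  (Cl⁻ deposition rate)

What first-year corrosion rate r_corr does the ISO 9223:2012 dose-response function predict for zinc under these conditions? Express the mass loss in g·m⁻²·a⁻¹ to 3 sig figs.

zinc: T≤10 °C ⇒ hinge +0.038·(-12.3−10) = -0.8474
  sulphur-dioxide contribution → 2.026 μm/a
  chloride contribution → 0.3165 μm/a
  total first-year rate 2.343 μm/a
Convert to mass loss: 2.343 μm/a × 7.14 g/cm³ = 16.73 g·m⁻²·a⁻¹

r_corr = 16.7 g·m⁻²·a⁻¹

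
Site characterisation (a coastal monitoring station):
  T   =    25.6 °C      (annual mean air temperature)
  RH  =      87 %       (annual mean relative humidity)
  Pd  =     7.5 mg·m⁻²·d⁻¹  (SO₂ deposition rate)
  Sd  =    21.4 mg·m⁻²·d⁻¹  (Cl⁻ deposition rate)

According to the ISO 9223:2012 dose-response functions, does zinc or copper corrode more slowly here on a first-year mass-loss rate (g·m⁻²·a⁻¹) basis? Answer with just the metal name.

zinc: T>10 °C ⇒ hinge -0.071·(25.6−10) = -1.1076
  SO₂ term: 0.0129·7.5^0.44·exp(0.046·87-1.1076) = 0.5658
  Sd branch = 0.0175·Sd^0.57·e^(0.008·RH+0.085·T) = 1.773 μm/a
  r_corr = 0.5658 + 1.773 = 2.339 μm/a
  mass loss = 2.339 μm/a × 7.14 g/cm³ = 16.7 g·m⁻²·a⁻¹
copper: f(T) = -0.080·(T−10) [T>10 °C] = -1.2480
  SO₂ term: 0.0053·7.5^0.26·exp(0.059·87-1.2480) = 0.4355
  Sd branch = 0.01025·Sd^0.27·e^(0.036·RH+0.049·T) = 1.883 μm/a
  r_corr = 0.4355 + 1.883 = 2.319 μm/a
  mass loss = 2.319 μm/a × 8.96 g/cm³ = 20.78 g·m⁻²·a⁻¹
Ordering by g·m⁻²·a⁻¹: copper (20.8) > zinc (16.7)

zinc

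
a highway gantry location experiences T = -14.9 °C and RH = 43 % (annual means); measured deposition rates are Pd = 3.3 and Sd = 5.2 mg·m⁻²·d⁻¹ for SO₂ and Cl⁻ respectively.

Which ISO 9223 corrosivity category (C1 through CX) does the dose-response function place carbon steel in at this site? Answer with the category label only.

C1

carbon steel: T≤10 °C ⇒ hinge +0.150·(-14.9−10) = -3.7350
  Pd branch = 1.77·Pd^0.52·e^(0.02·RH+f) = 0.1858 μm/a
  Cl⁻ term: 0.102·5.2^0.62·exp(0.033·43+0.04·-14.9) = 0.6456
  sum: 0.1858 + 0.6456 → r_corr = 0.8314 μm/a
ISO 9223 Table 2 (carbon steel): 0 < 0.831 ≤ 1.3 μm/a ⇒ C1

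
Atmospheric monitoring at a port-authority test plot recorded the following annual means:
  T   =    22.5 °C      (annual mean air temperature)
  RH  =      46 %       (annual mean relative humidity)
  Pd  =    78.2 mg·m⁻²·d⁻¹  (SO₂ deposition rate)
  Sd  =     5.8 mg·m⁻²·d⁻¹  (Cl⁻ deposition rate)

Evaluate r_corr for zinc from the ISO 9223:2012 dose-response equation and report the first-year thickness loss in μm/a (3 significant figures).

zinc: temperature factor f = -0.071·(12.5) = -0.8875
  Pd branch = 0.0129·Pd^0.44·e^(0.046·RH+f) = 0.3 μm/a
  Sd branch = 0.0175·Sd^0.57·e^(0.008·RH+0.085·T) = 0.4662 μm/a
  r_corr = 0.3 + 0.4662 = 0.7662 μm/a

r_corr = 0.766 μm/a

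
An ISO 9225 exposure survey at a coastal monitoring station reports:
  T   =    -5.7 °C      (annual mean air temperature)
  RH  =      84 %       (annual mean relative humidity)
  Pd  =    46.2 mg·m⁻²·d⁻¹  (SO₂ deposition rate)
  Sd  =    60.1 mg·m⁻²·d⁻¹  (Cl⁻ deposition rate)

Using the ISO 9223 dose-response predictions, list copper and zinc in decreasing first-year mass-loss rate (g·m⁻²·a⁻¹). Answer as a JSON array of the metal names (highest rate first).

["zinc", "copper"]

copper: f(T) = +0.126·(T−10) [T≤10 °C] = -1.9782
  Pd branch = 0.0053·Pd^0.26·e^(0.059·RH+f) = 0.282 μm/a
  Cl⁻ term: 0.01025·60.1^0.27·exp(0.036·84+0.049·-5.7) = 0.482
  sum: 0.282 + 0.482 → r_corr = 0.764 μm/a
  mass loss = 0.764 μm/a × 8.96 g/cm³ = 6.846 g·m⁻²·a⁻¹
zinc: T≤10 °C ⇒ hinge +0.038·(-5.7−10) = -0.5966
  Pd branch = 0.0129·Pd^0.44·e^(0.046·RH+f) = 1.828 μm/a
  Sd branch = 0.0175·Sd^0.57·e^(0.008·RH+0.085·T) = 0.218 μm/a
  sum: 1.828 + 0.218 → r_corr = 2.046 μm/a
  mass loss = 2.046 μm/a × 7.14 g/cm³ = 14.61 g·m⁻²·a⁻¹
Ordering by g·m⁻²·a⁻¹: zinc (14.6) > copper (6.85)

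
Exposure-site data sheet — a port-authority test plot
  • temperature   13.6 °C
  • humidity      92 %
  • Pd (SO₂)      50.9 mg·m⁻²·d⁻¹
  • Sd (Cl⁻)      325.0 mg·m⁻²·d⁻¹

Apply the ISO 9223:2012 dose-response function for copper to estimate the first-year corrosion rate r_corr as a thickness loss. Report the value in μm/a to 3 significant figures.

r_corr = 5.12 μm/a

copper: T>10 °C ⇒ hinge -0.080·(13.6−10) = -0.2880
  SO₂ term: 0.0053·50.9^0.26·exp(0.059·92-0.2880) = 2.514
  Cl⁻ term: 0.01025·325.0^0.27·exp(0.036·92+0.049·13.6) = 2.611
  r_corr = 2.514 + 2.611 = 5.124 μm/a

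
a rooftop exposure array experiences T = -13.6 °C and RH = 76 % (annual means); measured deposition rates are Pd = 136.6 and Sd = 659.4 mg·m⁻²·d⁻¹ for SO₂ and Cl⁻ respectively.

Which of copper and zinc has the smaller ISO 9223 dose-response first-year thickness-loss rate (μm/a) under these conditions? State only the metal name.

copper

copper: f(T) = +0.126·(T−10) [T≤10 °C] = -2.9736
  Pd branch = 0.0053·Pd^0.26·e^(0.059·RH+f) = 0.08619 μm/a
  Sd branch = 0.01025·Sd^0.27·e^(0.036·RH+0.049·T) = 0.4685 μm/a
  sum: 0.08619 + 0.4685 → r_corr = 0.5547 μm/a
zinc: temperature factor f = +0.038·(-23.6) = -0.8968
  SO₂ term: 0.0129·136.6^0.44·exp(0.046·76-0.8968) = 1.51
  Sd branch = 0.0175·Sd^0.57·e^(0.008·RH+0.085·T) = 0.4092 μm/a
  r_corr = 1.51 + 0.4092 = 1.919 μm/a
Ordering by μm/a: zinc (1.92) > copper (0.555)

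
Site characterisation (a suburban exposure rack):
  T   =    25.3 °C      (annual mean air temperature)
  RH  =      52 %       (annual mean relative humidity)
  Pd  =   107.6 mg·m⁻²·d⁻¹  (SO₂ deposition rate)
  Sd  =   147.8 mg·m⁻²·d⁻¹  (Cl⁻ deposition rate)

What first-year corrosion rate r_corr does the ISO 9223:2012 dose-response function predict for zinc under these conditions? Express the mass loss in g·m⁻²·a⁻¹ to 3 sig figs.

r_corr = 30.7 g·m⁻²·a⁻¹

zinc: T>10 °C ⇒ hinge -0.071·(25.3−10) = -1.0863
  sulphur-dioxide contribution → 0.3729 μm/a
  chloride contribution → 3.93 μm/a
  total first-year rate 4.303 μm/a
Convert to mass loss: 4.303 μm/a × 7.14 g/cm³ = 30.72 g·m⁻²·a⁻¹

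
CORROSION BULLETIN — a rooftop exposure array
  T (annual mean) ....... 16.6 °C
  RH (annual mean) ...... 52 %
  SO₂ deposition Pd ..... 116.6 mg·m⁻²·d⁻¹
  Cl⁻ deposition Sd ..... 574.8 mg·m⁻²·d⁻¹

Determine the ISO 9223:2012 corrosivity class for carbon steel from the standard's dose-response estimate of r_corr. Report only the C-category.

carbon steel: T>10 °C ⇒ hinge -0.054·(16.6−10) = -0.3564
  sulphur-dioxide contribution → 41.64 μm/a
  chloride contribution → 56.64 μm/a
  total first-year rate 98.28 μm/a
98.3 μm/a falls in (80, 200] for carbon steel → category C5

C5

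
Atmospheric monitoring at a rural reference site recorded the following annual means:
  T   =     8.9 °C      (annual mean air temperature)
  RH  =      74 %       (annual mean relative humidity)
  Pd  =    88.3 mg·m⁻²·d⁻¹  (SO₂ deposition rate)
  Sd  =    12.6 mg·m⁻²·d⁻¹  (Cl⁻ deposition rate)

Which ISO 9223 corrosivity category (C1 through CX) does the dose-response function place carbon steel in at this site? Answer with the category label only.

C4

carbon steel: temperature factor f = +0.150·(-1.1) = -0.1650
  sulphur-dioxide contribution → 67.76 μm/a
  chloride contribution → 8.054 μm/a
  ⇒ r_corr(carbon steel) = 75.81 μm/a
75.8 μm/a falls in (50, 80] for carbon steel → category C4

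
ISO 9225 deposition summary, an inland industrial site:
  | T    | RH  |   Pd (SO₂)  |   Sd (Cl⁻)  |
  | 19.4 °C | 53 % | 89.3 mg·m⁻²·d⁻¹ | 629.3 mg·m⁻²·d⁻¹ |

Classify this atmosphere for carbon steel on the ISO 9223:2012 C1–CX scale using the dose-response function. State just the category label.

C5

carbon steel: T>10 °C ⇒ hinge -0.054·(19.4−10) = -0.5076
  SO₂ term: 1.77·89.3^0.52·exp(0.02·53-0.5076) = 31.79
  Sd branch = 0.102·Sd^0.62·e^(0.033·RH+0.04·T) = 69.26 μm/a
  r_corr = 31.79 + 69.26 = 101.1 μm/a
ISO 9223 Table 2 (carbon steel): 80 < 101 ≤ 200 μm/a ⇒ C5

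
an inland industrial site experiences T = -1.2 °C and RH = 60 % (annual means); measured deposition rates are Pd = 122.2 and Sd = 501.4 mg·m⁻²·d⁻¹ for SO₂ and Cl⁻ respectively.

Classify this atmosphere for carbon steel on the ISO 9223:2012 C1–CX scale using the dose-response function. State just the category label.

C3

carbon steel: f(T) = +0.150·(T−10) [T≤10 °C] = -1.6800
  SO₂ term: 1.77·122.2^0.52·exp(0.02·60-1.6800) = 13.33
  Sd branch = 0.102·Sd^0.62·e^(0.033·RH+0.04·T) = 33.25 μm/a
  sum: 13.33 + 33.25 → r_corr = 46.58 μm/a
Category bounds: 25…50 μm/a bracket r_corr ⇒ C3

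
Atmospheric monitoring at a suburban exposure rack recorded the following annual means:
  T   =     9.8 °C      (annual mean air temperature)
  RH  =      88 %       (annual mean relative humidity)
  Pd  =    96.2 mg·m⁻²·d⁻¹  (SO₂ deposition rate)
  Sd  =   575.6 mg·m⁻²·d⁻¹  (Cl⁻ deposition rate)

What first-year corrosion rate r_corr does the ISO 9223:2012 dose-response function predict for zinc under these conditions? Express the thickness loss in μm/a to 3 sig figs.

r_corr = 8.52 μm/a

zinc: T≤10 °C ⇒ hinge +0.038·(9.8−10) = -0.0076
  sulphur-dioxide contribution → 5.469 μm/a
  chloride contribution → 3.047 μm/a
  ⇒ r_corr(zinc) = 8.516 μm/a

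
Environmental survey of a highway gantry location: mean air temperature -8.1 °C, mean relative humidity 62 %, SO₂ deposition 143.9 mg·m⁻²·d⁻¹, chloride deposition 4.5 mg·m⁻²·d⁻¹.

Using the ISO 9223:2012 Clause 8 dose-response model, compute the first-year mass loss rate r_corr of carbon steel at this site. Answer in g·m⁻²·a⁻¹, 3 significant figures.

r_corr = 53.5 g·m⁻²·a⁻¹

carbon steel: f(T) = +0.150·(T−10) [T≤10 °C] = -2.7150
  Pd branch = 1.77·Pd^0.52·e^(0.02·RH+f) = 5.365 μm/a
  Cl⁻ term: 0.102·4.5^0.62·exp(0.033·62+0.04·-8.1) = 1.45
  r_corr = 5.365 + 1.45 = 6.815 μm/a
Convert to mass loss: 6.815 μm/a × 7.85 g/cm³ = 53.5 g·m⁻²·a⁻¹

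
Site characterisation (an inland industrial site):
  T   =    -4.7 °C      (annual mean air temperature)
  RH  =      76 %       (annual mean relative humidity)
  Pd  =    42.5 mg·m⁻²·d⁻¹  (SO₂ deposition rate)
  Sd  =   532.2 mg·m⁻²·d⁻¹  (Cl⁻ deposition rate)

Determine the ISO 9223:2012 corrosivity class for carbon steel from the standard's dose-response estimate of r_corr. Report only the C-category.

carbon steel: f(T) = +0.150·(T−10) [T≤10 °C] = -2.2050
  SO₂ term: 1.77·42.5^0.52·exp(0.02·76-2.2050) = 6.27
  Sd branch = 0.102·Sd^0.62·e^(0.033·RH+0.04·T) = 50.85 μm/a
  r_corr = 6.27 + 50.85 = 57.12 μm/a
Category bounds: 50…80 μm/a bracket r_corr ⇒ C4

C4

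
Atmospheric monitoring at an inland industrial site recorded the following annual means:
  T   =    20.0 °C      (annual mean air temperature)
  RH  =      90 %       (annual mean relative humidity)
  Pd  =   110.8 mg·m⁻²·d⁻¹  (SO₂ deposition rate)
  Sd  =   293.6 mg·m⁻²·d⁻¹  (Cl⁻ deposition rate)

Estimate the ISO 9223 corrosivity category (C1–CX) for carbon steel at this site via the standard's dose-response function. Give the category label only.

CX

carbon steel: T>10 °C ⇒ hinge -0.054·(20.0−10) = -0.5400
  sulphur-dioxide contribution → 72.17 μm/a
  chloride contribution → 149.9 μm/a
  ⇒ r_corr(carbon steel) = 222.1 μm/a
Category bounds: 200…700 μm/a bracket r_corr ⇒ CX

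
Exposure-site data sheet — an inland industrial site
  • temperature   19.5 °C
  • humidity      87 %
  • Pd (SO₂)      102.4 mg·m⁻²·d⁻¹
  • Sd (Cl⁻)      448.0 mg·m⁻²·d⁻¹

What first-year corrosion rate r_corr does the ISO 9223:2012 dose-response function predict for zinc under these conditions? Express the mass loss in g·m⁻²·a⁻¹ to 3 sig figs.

zinc: temperature factor f = -0.071·(9.5) = -0.6745
  SO₂ term: 0.0129·102.4^0.44·exp(0.046·87-0.6745) = 2.756
  Sd branch = 0.0175·Sd^0.57·e^(0.008·RH+0.085·T) = 5.976 μm/a
  sum: 2.756 + 5.976 → r_corr = 8.731 μm/a
Convert to mass loss: 8.731 μm/a × 7.14 g/cm³ = 62.34 g·m⁻²·a⁻¹

r_corr = 62.3 g·m⁻²·a⁻¹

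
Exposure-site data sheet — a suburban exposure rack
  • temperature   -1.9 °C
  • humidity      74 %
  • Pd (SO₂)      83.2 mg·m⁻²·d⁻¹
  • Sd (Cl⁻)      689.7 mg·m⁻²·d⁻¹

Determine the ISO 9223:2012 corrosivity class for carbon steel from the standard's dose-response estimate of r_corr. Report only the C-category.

carbon steel: temperature factor f = +0.150·(-11.9) = -1.7850
  SO₂ term: 1.77·83.2^0.52·exp(0.02·74-1.7850) = 13
  Cl⁻ term: 0.102·689.7^0.62·exp(0.033·74+0.04·-1.9) = 62.53
  r_corr = 13 + 62.53 = 75.53 μm/a
Category bounds: 50…80 μm/a bracket r_corr ⇒ C4

C4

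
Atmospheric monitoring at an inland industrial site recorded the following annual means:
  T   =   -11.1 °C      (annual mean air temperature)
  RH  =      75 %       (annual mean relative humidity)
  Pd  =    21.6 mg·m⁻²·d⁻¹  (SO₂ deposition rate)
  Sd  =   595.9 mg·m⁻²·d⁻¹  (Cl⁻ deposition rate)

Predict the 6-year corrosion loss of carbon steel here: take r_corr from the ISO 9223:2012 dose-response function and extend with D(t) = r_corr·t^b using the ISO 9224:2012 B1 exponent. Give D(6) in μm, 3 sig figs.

D(6) = 109 μm

carbon steel: temperature factor f = +0.150·(-21.1) = -3.1650
  sulphur-dioxide contribution → 1.655 μm/a
  chloride contribution → 40.86 μm/a
  total first-year rate 42.51 μm/a
Power-law: D(6) = r_corr · 6^0.523
  D(6) = 42.51 × 6^0.523 = 42.51 × 2.553 = 108.5 μm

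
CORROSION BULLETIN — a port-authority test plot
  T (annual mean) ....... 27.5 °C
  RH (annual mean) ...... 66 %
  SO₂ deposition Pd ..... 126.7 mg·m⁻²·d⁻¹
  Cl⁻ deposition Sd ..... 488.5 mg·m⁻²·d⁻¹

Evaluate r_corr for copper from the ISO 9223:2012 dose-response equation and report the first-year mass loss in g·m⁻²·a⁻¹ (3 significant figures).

copper: f(T) = -0.080·(T−10) [T>10 °C] = -1.4000
  Pd branch = 0.0053·Pd^0.26·e^(0.059·RH+f) = 0.226 μm/a
  Sd branch = 0.01025·Sd^0.27·e^(0.036·RH+0.049·T) = 2.258 μm/a
  r_corr = 0.226 + 2.258 = 2.484 μm/a
Convert to mass loss: 2.484 μm/a × 8.96 g/cm³ = 22.26 g·m⁻²·a⁻¹

r_corr = 22.3 g·m⁻²·a⁻¹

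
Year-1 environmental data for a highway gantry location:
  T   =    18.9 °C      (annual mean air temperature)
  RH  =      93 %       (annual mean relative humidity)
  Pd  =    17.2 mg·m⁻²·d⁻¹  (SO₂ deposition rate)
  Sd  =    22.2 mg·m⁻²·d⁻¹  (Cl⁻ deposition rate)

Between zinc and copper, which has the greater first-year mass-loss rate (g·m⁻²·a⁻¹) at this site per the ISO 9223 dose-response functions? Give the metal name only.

copper

zinc: T>10 °C ⇒ hinge -0.071·(18.9−10) = -0.6319
  Pd branch = 0.0129·Pd^0.44·e^(0.046·RH+f) = 1.729 μm/a
  Cl⁻ term: 0.0175·22.2^0.57·exp(0.008·93+0.085·18.9) = 1.075
  r_corr = 1.729 + 1.075 = 2.803 μm/a
  mass loss = 2.803 μm/a × 7.14 g/cm³ = 20.02 g·m⁻²·a⁻¹
copper: f(T) = -0.080·(T−10) [T>10 °C] = -0.7120
  Pd branch = 0.0053·Pd^0.26·e^(0.059·RH+f) = 1.316 μm/a
  Cl⁻ term: 0.01025·22.2^0.27·exp(0.036·93+0.049·18.9) = 1.7
  r_corr = 1.316 + 1.7 = 3.016 μm/a
  mass loss = 3.016 μm/a × 8.96 g/cm³ = 27.02 g·m⁻²·a⁻¹
Ordering by g·m⁻²·a⁻¹: copper (27) > zinc (20)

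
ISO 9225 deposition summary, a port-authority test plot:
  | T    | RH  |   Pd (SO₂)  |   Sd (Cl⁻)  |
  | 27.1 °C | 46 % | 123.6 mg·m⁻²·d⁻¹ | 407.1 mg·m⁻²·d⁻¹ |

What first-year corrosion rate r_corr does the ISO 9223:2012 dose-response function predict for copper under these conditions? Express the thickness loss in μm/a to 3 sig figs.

r_corr = 1.10 μm/a

copper: T>10 °C ⇒ hinge -0.080·(27.1−10) = -1.3680
  SO₂ term: 0.0053·123.6^0.26·exp(0.059·46-1.3680) = 0.07125
  Sd branch = 0.01025·Sd^0.27·e^(0.036·RH+0.049·T) = 1.026 μm/a
  r_corr = 0.07125 + 1.026 = 1.097 μm/a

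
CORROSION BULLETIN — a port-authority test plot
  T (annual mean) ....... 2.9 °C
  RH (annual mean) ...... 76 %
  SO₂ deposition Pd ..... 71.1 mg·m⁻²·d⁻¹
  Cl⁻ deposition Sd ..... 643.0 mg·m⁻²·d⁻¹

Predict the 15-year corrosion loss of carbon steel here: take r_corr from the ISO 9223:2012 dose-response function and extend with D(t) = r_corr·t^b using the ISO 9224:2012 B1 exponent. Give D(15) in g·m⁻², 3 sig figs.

D(15) = 3.34e+03 g·m⁻²

carbon steel: f(T) = +0.150·(T−10) [T≤10 °C] = -1.0650
  Pd branch = 1.77·Pd^0.52·e^(0.02·RH+f) = 25.62 μm/a
  Cl⁻ term: 0.102·643.0^0.62·exp(0.033·76+0.04·2.9) = 77.5
  r_corr = 25.62 + 77.5 = 103.1 μm/a
Power-law: D(15) = r_corr · 15^0.523
  D(15) = 103.1 × 15^0.523 = 103.1 × 4.122 = 425 μm
  Mass loss = 425 μm × 7.85 g/cm³ = 3336 g·m⁻²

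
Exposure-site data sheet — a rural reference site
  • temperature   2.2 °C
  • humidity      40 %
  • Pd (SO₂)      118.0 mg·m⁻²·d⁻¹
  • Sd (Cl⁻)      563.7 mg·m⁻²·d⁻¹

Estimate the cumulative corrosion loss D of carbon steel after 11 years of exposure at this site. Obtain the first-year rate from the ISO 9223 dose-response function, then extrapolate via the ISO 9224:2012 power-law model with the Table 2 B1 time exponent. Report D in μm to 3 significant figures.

D(11) = 125 μm

carbon steel: temperature factor f = +0.150·(-7.8) = -1.1700
  SO₂ term: 1.77·118.0^0.52·exp(0.02·40-1.1700) = 14.61
  Cl⁻ term: 0.102·563.7^0.62·exp(0.033·40+0.04·2.2) = 21.17
  r_corr = 14.61 + 21.17 = 35.78 μm/a
Long-term exponent b (ISO 9224 Table 2, B1) = 0.523
  D(11) = 35.78 × 11^0.523 = 35.78 × 3.505 = 125.4 μm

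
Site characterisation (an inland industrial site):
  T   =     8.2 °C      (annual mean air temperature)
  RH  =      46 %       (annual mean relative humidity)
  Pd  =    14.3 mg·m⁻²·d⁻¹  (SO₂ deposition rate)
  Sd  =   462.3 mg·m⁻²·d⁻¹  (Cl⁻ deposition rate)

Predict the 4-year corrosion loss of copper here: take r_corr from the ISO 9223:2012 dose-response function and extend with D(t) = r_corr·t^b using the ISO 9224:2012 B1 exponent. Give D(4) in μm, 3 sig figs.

D(4) = 1.38 μm

copper: f(T) = +0.126·(T−10) [T≤10 °C] = -0.2268
  Pd branch = 0.0053·Pd^0.26·e^(0.059·RH+f) = 0.1273 μm/a
  Sd branch = 0.01025·Sd^0.27·e^(0.036·RH+0.049·T) = 0.4207 μm/a
  r_corr = 0.1273 + 0.4207 = 0.548 μm/a
ISO 9224: D(t) = r_corr · t^b with b = 0.667 (copper, B1)
  D(4) = 0.548 × 4^0.667 = 0.548 × 2.521 = 1.381 μm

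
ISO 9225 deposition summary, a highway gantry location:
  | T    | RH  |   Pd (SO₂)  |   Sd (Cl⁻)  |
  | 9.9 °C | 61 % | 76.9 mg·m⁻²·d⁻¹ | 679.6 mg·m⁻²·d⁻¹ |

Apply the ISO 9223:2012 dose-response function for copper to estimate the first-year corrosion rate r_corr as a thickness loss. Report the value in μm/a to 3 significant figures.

r_corr = 1.46 μm/a

copper: temperature factor f = +0.126·(-0.1) = -0.0126
  sulphur-dioxide contribution → 0.5918 μm/a
  chloride contribution → 0.8706 μm/a
  total first-year rate 1.462 μm/a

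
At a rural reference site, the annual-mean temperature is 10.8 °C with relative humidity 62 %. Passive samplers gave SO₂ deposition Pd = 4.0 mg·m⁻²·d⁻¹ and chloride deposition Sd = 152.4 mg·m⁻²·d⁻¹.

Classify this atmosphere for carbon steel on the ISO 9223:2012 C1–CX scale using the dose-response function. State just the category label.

C3

carbon steel: f(T) = -0.054·(T−10) [T>10 °C] = -0.0432
  sulphur-dioxide contribution → 12.05 μm/a
  chloride contribution → 27.43 μm/a
  ⇒ r_corr(carbon steel) = 39.48 μm/a
ISO 9223 Table 2 (carbon steel): 25 < 39.5 ≤ 50 μm/a ⇒ C3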